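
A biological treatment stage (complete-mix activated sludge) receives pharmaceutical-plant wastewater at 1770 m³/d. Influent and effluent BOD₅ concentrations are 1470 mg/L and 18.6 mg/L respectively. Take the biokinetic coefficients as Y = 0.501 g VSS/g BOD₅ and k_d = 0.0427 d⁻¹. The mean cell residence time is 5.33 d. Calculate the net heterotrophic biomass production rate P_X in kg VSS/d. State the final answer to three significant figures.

Y_obs = Y / (1 + k_d θ_c) = 0.501 / (1 + 0.0427 × 5.33) = 0.501 / 1.228 = 0.4081.
Substrate removed = Q·(S₀ − S) = 1770 m³/d × (1470 − 18.6) g/m³ = 2.57×10^6 g/d = 2569 kg/d.
Net biomass production P_X = Y_obs × Q·(S₀ − S) = 0.4081 × 2569 = 1048 kg VSS/d.

P_X ≈ 1050 kg VSS/d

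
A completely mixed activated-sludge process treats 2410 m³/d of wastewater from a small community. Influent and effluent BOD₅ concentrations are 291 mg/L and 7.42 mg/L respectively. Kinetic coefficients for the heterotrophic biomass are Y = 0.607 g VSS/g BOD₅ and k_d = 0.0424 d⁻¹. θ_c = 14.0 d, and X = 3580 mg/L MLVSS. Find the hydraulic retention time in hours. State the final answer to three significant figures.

Rearranging the biomass balance for a CMAS with decay, V = Y·Q·ΔS·θ_c / [X·(1+k_d θ_c)] = 0.607 × 2410 × (291 − 7.42) × 14.0 / [3580 × (1 + 0.0424 × 14.0)] = 5.81×10^6 / 5705 = 1018 m³.
Hydraulic retention time τ = V/Q = 1018 / 2410 = 0.4224 d = 10.14 h.

τ ≈ 10.1 h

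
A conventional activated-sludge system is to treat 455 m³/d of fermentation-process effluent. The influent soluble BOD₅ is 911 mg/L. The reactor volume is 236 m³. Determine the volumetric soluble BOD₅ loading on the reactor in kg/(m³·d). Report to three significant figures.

Applied soluble BOD₅ load per unit volume = Q·S₀/V = (455 × 911/1000)/236.0 = 1.756 kg soluble BOD₅·m⁻³·d⁻¹.

L_v ≈ 1.76 kg soluble BOD₅/(m³·d)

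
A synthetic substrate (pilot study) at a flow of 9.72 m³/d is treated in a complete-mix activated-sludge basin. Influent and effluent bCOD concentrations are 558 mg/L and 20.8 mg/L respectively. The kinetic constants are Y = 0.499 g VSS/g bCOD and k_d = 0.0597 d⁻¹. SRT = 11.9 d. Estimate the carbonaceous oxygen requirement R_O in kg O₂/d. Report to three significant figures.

Y_obs = Y / (1 + k_d θ_c) = 0.499 / (1 + 0.0597 × 11.9) = 0.499 / 1.710 = 0.2917.
Q·(S₀ − S) = 9.72 × (558 − 20.8) × 10⁻³ = 5.222 kg/d removed.
P_X = Y_obs·Q·(S₀ − S) = 0.2917 × 5.222 = 1.523 kg VSS/d.
R_O = Q·ΔS − 1.42 P_X = 5.222 − 2.163 = 3.058 kg O₂/d.

R_O ≈ 3.06 kg O₂/d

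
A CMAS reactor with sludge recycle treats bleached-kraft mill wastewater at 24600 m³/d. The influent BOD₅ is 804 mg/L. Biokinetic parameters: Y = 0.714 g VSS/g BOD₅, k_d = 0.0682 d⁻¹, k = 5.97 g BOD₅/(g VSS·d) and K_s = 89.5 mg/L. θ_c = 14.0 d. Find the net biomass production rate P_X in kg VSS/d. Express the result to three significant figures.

P_X ≈ 7200 kg VSS/d

Effluent substrate depends only on kinetics and SRT: S = K_s(1 + k_d θ_c) / [θ_c(Yk − k_d) − 1] = 89.5 × (1 + 0.0682 × 14.0) / [14.0 × (0.714 × 5.97 − 0.0682) − 1] = 175.0 / 57.72 = 3.031 mg/L.
Y_obs = Y / (1 + k_d θ_c) = 0.714 / (1 + 0.0682 × 14.0) = 0.714 / 1.955 = 0.3653.
Q·(S₀ − S) = 24600 × (804 − 3.03) × 10⁻³ = 19704 kg/d removed.
Biomass produced: P_X = Y_obs·Q·ΔS = 0.3653 × 19704 ≈ 7197 kg VSS/d.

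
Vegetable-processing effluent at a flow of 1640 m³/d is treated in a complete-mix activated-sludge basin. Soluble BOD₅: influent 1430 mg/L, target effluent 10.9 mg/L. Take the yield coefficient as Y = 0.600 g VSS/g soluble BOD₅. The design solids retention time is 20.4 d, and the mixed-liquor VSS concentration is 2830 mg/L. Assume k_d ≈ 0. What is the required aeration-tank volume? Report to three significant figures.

V ≈ 10100 m³

Biomass mass balance (decay neglected): V·X = Y·Q·(S₀ − S)·θ_c, so V = 0.600 × 1640 × (1430 − 10.9) × 20.4 / 2830 = 10066 m³.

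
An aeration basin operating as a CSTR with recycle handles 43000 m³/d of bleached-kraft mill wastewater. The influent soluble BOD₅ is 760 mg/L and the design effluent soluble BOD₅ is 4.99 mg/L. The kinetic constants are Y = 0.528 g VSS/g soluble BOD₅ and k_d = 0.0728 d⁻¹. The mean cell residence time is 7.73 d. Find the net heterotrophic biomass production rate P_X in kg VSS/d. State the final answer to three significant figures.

Correct the yield for decay: Y_obs = Y/(1 + k_d θ_c) = 0.528 / (1 + 0.0728 × 7.73) = 0.528 / 1.563 = 0.3379.
Substrate removed = Q·(S₀ − S) = 43000 m³/d × (760 − 4.99) g/m³ = 3.25×10^7 g/d = 32465 kg/d.
So the net sludge growth is P_X = 0.3379 × 32465 = 10969 kg VSS/d.

P_X ≈ 11000 kg VSS/d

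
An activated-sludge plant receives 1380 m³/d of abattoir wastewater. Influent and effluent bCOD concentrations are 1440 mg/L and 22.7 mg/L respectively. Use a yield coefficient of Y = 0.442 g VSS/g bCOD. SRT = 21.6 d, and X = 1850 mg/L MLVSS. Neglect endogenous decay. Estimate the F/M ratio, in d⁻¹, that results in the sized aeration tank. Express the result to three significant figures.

V·X = Y·Q·ΔS·θ_c gives V = 0.442 × 1380 × (1440 − 22.7) × 21.6 / 1850 = 10094 m³.
F/M = Q·S₀ / (V·X) = 1380 × 1440 / (10094 × 1850) = 0.1064 g bCOD·(g VSS·d)⁻¹.

F/M ≈ 0.106 d⁻¹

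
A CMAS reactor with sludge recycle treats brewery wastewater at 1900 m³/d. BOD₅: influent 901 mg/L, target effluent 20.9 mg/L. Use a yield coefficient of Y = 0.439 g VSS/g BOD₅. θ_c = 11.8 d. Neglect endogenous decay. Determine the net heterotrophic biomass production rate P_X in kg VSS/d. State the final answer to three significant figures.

P_X ≈ 734 kg VSS/d

Since k_d ≈ 0, Y_obs = Y = 0.439 g VSS/g BOD₅.
Q·(S₀ − S) = 1900 × (901 − 20.9) × 10⁻³ = 1672 kg/d removed.
So the net sludge growth is P_X = 0.4390 × 1672 = 734.1 kg VSS/d.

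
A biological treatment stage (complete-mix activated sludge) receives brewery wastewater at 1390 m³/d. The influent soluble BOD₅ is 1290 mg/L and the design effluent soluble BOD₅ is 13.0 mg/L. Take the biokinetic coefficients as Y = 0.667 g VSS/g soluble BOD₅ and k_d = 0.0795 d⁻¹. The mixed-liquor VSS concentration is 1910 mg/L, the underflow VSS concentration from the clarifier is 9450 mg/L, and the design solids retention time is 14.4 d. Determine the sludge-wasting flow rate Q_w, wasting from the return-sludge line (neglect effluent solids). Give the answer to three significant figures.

Q_w ≈ 58.4 m³/d

From the SRT design equation V = Y Q (S₀−S) θ_c / [X (1 + k_d θ_c)] = 0.667 × 1390 × (1290 − 13.0) × 14.4 / [1910 × (1 + 0.0795 × 14.4)] = 1.7×10^7 / 4097 = 4162 m³.
Wasting from the return line (neglecting effluent solids): Q_w = V·X / (θ_c·X_r) = 4162 × 1910 / (14.4 × 9450) = 58.41 m³/d.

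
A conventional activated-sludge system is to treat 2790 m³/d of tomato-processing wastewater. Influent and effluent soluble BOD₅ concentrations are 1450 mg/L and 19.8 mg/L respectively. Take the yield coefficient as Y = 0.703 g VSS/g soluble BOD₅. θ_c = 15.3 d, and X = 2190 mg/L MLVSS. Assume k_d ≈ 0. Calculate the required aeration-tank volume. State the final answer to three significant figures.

V ≈ 19600 m³

Biomass mass balance (decay neglected): V·X = Y·Q·(S₀ − S)·θ_c, so V = 0.703 × 2790 × (1450 − 19.8) × 15.3 / 2190 = 19598 m³.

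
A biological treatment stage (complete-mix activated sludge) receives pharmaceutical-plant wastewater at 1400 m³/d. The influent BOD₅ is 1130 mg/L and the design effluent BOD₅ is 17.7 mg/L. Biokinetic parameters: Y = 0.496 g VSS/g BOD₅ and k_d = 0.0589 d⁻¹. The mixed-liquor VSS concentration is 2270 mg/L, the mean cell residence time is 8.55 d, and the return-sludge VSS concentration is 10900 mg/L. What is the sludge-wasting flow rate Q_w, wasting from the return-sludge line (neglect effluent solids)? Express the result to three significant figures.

Rearranging the biomass balance for a CMAS with decay, V = Y·Q·ΔS·θ_c / [X·(1+k_d θ_c)] = 0.496 × 1400 × (1130 − 17.7) × 8.55 / [2270 × (1 + 0.0589 × 8.55)] = 6.6×10^6 / 3413 = 1935 m³.
Q_w = (V·X)/(θ_c X_r) = 1935 × 2270 / (8.55 × 10900) = 47.13 m³/d.

Q_w ≈ 47.1 m³/d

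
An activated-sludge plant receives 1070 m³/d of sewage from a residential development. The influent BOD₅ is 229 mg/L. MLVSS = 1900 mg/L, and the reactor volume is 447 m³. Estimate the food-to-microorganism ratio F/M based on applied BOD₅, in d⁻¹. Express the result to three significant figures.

F/M ≈ 0.289 d⁻¹

Food-to-microorganism ratio F/M = Q S₀ / (V X) = 1070 × 229 / (447.0 × 1900) = 0.2885 d⁻¹.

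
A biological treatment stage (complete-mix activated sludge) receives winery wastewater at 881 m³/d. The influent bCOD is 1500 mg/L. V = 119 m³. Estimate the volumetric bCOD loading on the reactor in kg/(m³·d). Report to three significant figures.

Applied bCOD load per unit volume = Q·S₀/V = (881 × 1500/1000)/119.0 = 11.11 kg bCOD·m⁻³·d⁻¹.

L_v ≈ 11.1 kg bCOD/(m³·d)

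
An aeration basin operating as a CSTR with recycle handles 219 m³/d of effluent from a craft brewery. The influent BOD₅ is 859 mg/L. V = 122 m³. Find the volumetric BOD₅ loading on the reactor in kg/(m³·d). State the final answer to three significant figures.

L_v ≈ 1.54 kg BOD₅/(m³·d)

L_v = Q S₀ / V = 219 × 859 × 10⁻³ / 122.0 = 1.542 kg/(m³·d).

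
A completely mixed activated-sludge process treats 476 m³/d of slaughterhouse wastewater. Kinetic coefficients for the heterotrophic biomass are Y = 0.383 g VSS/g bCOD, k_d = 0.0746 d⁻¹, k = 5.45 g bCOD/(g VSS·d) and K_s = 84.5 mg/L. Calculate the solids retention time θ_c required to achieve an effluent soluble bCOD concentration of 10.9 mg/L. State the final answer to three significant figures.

From 1/θ_c = Y·k·S/(K_s + S) − k_d: Y·k·S/(K_s+S) = 0.383 × 5.45 × 10.9 / (84.5 + 10.9) = 0.2385 d⁻¹.
Then 1/θ_c = μ − k_d = 0.2385 − 0.0746 = 0.1639 d⁻¹, giving θ_c = 6.102 d.

θ_c ≈ 6.10 d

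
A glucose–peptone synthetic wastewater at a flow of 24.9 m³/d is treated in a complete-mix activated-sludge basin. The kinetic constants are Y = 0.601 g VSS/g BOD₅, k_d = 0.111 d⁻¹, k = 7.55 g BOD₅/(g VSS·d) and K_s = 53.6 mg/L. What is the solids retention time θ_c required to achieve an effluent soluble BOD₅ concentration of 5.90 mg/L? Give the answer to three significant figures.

At the target effluent, Y k S/(K_s+S) = 0.601×7.55×5.90/59.50 = 0.4499 d⁻¹.
θ_c = 1/(μ − k_d) = 1/(0.4499 − 0.111) = 1/0.3389 = 2.950 d.

θ_c ≈ 2.95 d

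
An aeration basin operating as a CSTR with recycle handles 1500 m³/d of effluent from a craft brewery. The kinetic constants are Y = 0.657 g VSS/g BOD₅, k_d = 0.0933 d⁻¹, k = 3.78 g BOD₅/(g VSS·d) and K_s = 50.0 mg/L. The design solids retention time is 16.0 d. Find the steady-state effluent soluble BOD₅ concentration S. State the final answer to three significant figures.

From the Monod/SRT balance for a CMAS, S = K_s·(1+k_d θ_c)/[θ_c·(Y k − k_d) − 1] = 50.0 × (1 + 0.0933 × 16.0) / [16.0 × (0.657 × 3.78 − 0.0933) − 1] = 124.6 / 37.24 = 3.347 mg/L.

S ≈ 3.35 mg/L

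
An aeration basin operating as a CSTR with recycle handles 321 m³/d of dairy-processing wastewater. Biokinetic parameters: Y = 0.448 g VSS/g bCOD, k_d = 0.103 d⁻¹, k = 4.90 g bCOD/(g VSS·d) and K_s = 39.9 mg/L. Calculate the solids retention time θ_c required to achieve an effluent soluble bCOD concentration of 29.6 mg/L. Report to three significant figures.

θ_c ≈ 1.20 d

At the target effluent, Y k S/(K_s+S) = 0.448×4.90×29.6/69.50 = 0.9349 d⁻¹.
1/θ_c = 0.9349 − 0.103 = 0.8319 d⁻¹, so θ_c = 1.202 d.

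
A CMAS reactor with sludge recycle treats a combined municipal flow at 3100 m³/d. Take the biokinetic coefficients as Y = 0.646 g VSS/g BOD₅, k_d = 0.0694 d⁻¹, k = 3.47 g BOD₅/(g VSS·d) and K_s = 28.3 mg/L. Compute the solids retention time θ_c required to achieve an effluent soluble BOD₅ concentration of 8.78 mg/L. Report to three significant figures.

θ_c ≈ 2.17 d

From 1/θ_c = Y·k·S/(K_s + S) − k_d: Y·k·S/(K_s+S) = 0.646 × 3.47 × 8.78 / (28.3 + 8.78) = 0.5308 d⁻¹.
Then 1/θ_c = μ − k_d = 0.5308 − 0.0694 = 0.4614 d⁻¹, giving θ_c = 2.167 d.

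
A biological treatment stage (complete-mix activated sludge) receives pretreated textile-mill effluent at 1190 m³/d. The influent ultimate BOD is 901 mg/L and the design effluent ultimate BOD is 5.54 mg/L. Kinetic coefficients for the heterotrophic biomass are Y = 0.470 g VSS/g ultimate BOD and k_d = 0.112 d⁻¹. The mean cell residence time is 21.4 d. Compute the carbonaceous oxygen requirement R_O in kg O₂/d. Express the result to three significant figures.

The observed yield is Y_obs = Y/(1 + k_d·θ_c) = 0.470 / (1 + 0.112 × 21.4) = 0.470 / 3.397 = 0.1384 g VSS per g ultimate BOD removed.
Q·(S₀ − S) = 1190 × (901 − 5.54) × 10⁻³ = 1066 kg/d removed.
Net sludge production P_X = 0.1384 × 1066 = 147.4 kg VSS/d.
Carbonaceous O₂ demand = substrate oxidised − cell-mass equivalent = 1066 − 1.42 × 147.4 = 856.2 kg O₂/d.

R_O ≈ 856 kg O₂/d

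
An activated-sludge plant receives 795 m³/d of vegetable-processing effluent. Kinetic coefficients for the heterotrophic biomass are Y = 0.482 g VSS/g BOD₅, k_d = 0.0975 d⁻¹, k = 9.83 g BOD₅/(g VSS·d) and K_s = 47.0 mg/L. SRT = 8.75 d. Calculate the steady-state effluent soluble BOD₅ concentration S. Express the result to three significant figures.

Effluent substrate depends only on kinetics and SRT: S = K_s(1 + k_d θ_c) / [θ_c(Yk − k_d) − 1] = 47.0 × (1 + 0.0975 × 8.75) / [8.75 × (0.482 × 9.83 − 0.0975) − 1] = 87.10 / 39.60 = 2.199 mg/L.

S ≈ 2.20 mg/L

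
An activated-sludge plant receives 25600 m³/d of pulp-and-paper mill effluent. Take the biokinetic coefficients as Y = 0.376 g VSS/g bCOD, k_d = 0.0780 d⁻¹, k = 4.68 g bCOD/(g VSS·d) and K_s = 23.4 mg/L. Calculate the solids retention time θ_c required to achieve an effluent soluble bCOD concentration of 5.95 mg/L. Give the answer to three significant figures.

Specific growth rate at S = 5.95 mg/L: μ = YkS/(K_s+S) = 0.376·4.68·5.95/(23.4+5.95) = 0.3567 d⁻¹.
1/θ_c = 0.3567 − 0.0780 = 0.2787 d⁻¹, so θ_c = 3.588 d.

θ_c ≈ 3.59 d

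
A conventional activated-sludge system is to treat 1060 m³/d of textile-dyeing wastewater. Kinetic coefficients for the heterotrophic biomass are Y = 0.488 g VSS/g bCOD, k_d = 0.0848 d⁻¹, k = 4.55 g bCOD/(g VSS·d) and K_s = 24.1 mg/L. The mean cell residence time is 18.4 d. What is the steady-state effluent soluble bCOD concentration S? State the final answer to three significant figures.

S ≈ 1.61 mg/L

Effluent substrate depends only on kinetics and SRT: S = K_s(1 + k_d θ_c) / [θ_c(Yk − k_d) − 1] = 24.1 × (1 + 0.0848 × 18.4) / [18.4 × (0.488 × 4.55 − 0.0848) − 1] = 61.70 / 38.30 = 1.611 mg/L.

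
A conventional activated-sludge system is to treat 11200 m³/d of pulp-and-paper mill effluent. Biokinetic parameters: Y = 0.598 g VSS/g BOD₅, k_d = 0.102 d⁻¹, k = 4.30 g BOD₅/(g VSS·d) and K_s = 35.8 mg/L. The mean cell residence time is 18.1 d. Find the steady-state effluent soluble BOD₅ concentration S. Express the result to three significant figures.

S ≈ 2.33 mg/L

From the Monod/SRT balance for a CMAS, S = K_s·(1+k_d θ_c)/[θ_c·(Y k − k_d) − 1] = 35.8 × (1 + 0.102 × 18.1) / [18.1 × (0.598 × 4.30 − 0.102) − 1] = 101.9 / 43.70 = 2.332 mg/L.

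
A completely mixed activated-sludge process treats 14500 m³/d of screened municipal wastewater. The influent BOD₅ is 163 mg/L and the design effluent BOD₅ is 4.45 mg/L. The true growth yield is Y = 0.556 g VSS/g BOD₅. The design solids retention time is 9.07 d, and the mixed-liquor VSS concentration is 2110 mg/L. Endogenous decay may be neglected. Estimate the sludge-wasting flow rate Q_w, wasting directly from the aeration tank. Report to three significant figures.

Biomass mass balance (decay neglected): V·X = Y·Q·(S₀ − S)·θ_c, so V = 0.556 × 14500 × (163 − 4.45) × 9.07 / 2110 = 5495 m³.
Wasting from the aeration tank: Q_w = V / θ_c = 5495 / 9.07 = 605.8 m³/d.

Q_w ≈ 606 m³/d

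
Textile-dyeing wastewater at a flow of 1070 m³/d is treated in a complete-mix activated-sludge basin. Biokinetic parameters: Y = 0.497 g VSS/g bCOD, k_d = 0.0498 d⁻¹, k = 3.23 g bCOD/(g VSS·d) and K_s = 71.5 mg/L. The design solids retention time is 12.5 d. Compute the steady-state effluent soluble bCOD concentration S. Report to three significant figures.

S ≈ 6.29 mg/L

For a completely mixed reactor with recycle the Lawrence–McCarty relation gives S = K_s·(1 + k_d·θ_c) / [θ_c·(Y·k − k_d) − 1] = 71.5 × (1 + 0.0498 × 12.5) / [12.5 × (0.497 × 3.23 − 0.0498) − 1] = 116.0 / 18.44 = 6.290 mg/L.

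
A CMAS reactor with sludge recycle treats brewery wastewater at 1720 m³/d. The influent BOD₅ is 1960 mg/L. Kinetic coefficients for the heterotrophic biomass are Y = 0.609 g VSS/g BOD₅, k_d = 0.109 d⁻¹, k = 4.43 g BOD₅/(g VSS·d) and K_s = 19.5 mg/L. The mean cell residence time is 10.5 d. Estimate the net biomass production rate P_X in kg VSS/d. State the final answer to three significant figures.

From the Monod/SRT balance for a CMAS, S = K_s·(1+k_d θ_c)/[θ_c·(Y k − k_d) − 1] = 19.5 × (1 + 0.109 × 10.5) / [10.5 × (0.609 × 4.43 − 0.109) − 1] = 41.82 / 26.18 = 1.597 mg/L.
The observed yield is Y_obs = Y/(1 + k_d·θ_c) = 0.609 / (1 + 0.109 × 10.5) = 0.609 / 2.144 = 0.2840 g VSS per g BOD₅ removed.
Mass of BOD₅ removed per day: Q(S₀ − S) = 1720 × 1958 g/m³ = 3368 kg/d.
So the net sludge growth is P_X = 0.2840 × 3368 = 956.6 kg VSS/d.

P_X ≈ 957 kg VSS/d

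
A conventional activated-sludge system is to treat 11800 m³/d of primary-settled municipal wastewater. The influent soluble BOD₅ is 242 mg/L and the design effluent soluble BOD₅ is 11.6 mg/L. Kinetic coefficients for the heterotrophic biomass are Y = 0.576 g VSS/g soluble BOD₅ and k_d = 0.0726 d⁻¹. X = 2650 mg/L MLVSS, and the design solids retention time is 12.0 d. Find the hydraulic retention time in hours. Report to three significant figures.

τ ≈ 7.71 h

From the SRT design equation V = Y Q (S₀−S) θ_c / [X (1 + k_d θ_c)] = 0.576 × 11800 × (242 − 11.6) × 12.0 / [2650 × (1 + 0.0726 × 12.0)] = 1.88×10^7 / 4959 = 3790 m³.
HRT = V/Q = 3790 m³ / 11800 m³·d⁻¹ = 0.3212 d × 24 = 7.708 h.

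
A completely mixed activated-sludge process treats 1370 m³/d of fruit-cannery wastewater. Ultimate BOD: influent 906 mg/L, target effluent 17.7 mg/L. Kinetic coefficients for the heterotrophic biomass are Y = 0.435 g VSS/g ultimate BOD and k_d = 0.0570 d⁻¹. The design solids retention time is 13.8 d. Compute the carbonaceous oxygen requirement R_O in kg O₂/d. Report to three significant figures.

R_O ≈ 796 kg O₂/d

Observed yield with endogenous decay: Y_obs = Y / (1 + k_d·θ_c) = 0.435 / (1 + 0.0570 × 13.8) = 0.435 / 1.787 = 0.2435 g VSS/g ultimate BOD.
Q·(S₀ − S) = 1370 × (906 − 17.7) × 10⁻³ = 1217 kg/d removed.
Net sludge production P_X = 0.2435 × 1217 = 296.3 kg VSS/d.
R_O = Q·ΔS − 1.42 P_X = 1217 − 420.8 = 796.2 kg O₂/d.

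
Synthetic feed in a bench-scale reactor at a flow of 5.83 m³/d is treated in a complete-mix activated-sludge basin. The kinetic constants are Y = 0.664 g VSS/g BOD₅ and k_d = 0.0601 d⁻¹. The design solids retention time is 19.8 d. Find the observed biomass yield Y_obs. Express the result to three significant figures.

Y_obs ≈ 0.303 g VSS/g BOD₅

Correct the yield for decay: Y_obs = Y/(1 + k_d θ_c) = 0.664 / (1 + 0.0601 × 19.8) = 0.664 / 2.190 = 0.3032.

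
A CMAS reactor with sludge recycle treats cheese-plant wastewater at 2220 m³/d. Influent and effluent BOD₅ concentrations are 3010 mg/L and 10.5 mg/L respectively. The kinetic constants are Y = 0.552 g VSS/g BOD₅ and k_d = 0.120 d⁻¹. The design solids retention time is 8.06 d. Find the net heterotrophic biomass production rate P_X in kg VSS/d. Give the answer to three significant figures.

Observed yield with endogenous decay: Y_obs = Y / (1 + k_d·θ_c) = 0.552 / (1 + 0.120 × 8.06) = 0.552 / 1.967 = 0.2806 g VSS/g BOD₅.
Substrate removed = Q·(S₀ − S) = 2220 m³/d × (3010 − 10.5) g/m³ = 6.66×10^6 g/d = 6659 kg/d.
Biomass produced: P_X = Y_obs·Q·ΔS = 0.2806 × 6659 ≈ 1868 kg VSS/d.

P_X ≈ 1870 kg VSS/d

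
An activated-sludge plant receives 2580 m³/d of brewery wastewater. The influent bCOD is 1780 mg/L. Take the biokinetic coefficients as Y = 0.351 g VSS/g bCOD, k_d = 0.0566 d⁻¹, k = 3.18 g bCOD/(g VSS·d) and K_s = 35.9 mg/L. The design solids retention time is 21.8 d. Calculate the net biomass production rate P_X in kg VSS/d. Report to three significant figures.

Effluent substrate depends only on kinetics and SRT: S = K_s(1 + k_d θ_c) / [θ_c(Yk − k_d) − 1] = 35.9 × (1 + 0.0566 × 21.8) / [21.8 × (0.351 × 3.18 − 0.0566) − 1] = 80.20 / 22.10 = 3.629 mg/L.
Y_obs = Y / (1 + k_d θ_c) = 0.351 / (1 + 0.0566 × 21.8) = 0.351 / 2.234 = 0.1571.
Q·(S₀ − S) = 2580 × (1780 − 3.63) × 10⁻³ = 4583 kg/d removed.
Net biomass production P_X = Y_obs × Q·(S₀ − S) = 0.1571 × 4583 = 720.1 kg VSS/d.

P_X ≈ 720 kg VSS/d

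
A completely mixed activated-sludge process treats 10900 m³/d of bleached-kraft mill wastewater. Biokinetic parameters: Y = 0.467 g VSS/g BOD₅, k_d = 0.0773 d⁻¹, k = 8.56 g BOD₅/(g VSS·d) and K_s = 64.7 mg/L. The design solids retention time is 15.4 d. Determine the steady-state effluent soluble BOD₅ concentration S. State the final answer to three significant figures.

S ≈ 2.39 mg/L

For a completely mixed reactor with recycle the Lawrence–McCarty relation gives S = K_s·(1 + k_d·θ_c) / [θ_c·(Y·k − k_d) − 1] = 64.7 × (1 + 0.0773 × 15.4) / [15.4 × (0.467 × 8.56 − 0.0773) − 1] = 141.7 / 59.37 = 2.387 mg/L.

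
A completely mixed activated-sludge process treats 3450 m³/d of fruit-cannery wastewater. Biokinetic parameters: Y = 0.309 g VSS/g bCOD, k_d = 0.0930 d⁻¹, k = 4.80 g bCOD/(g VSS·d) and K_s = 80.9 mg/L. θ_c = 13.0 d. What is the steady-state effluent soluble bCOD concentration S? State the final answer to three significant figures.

S ≈ 10.5 mg/L

For a completely mixed reactor with recycle the Lawrence–McCarty relation gives S = K_s·(1 + k_d·θ_c) / [θ_c·(Y·k − k_d) − 1] = 80.9 × (1 + 0.0930 × 13.0) / [13.0 × (0.309 × 4.80 − 0.0930) − 1] = 178.7 / 17.07 = 10.47 mg/L.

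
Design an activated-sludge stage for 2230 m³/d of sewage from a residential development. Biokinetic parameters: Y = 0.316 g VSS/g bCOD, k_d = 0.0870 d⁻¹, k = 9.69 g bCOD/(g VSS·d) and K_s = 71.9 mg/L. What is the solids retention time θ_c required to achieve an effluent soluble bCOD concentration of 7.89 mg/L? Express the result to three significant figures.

θ_c ≈ 4.63 d

At the target effluent, Y k S/(K_s+S) = 0.316×9.69×7.89/79.79 = 0.3028 d⁻¹.
Then 1/θ_c = μ − k_d = 0.3028 − 0.0870 = 0.2158 d⁻¹, giving θ_c = 4.634 d.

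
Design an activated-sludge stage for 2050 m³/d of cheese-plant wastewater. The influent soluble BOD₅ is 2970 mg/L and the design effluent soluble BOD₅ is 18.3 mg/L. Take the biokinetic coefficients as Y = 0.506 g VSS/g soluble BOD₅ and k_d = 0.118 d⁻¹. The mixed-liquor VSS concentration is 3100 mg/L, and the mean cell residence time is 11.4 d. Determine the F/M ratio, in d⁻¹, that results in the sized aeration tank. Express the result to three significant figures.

F/M ≈ 0.409 d⁻¹

Rearranging the biomass balance for a CMAS with decay, V = Y·Q·ΔS·θ_c / [X·(1+k_d θ_c)] = 0.506 × 2050 × (2970 − 18.3) × 11.4 / [3100 × (1 + 0.118 × 11.4)] = 3.49×10^7 / 7270 = 4801 m³.
F/M = applied load / biomass = Q·S₀/(V·X) = 2050 × 2970 / (4801 × 3100) = 0.4091 d⁻¹.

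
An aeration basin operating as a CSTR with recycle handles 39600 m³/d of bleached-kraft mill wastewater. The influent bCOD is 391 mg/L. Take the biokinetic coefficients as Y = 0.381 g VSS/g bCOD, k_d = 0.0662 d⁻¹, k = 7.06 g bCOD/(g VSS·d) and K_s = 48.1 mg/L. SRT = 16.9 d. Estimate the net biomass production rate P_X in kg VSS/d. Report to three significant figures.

P_X ≈ 2770 kg VSS/d

For a completely mixed reactor with recycle the Lawrence–McCarty relation gives S = K_s·(1 + k_d·θ_c) / [θ_c·(Y·k − k_d) − 1] = 48.1 × (1 + 0.0662 × 16.9) / [16.9 × (0.381 × 7.06 − 0.0662) − 1] = 101.9 / 43.34 = 2.351 mg/L.
Correct the yield for decay: Y_obs = Y/(1 + k_d θ_c) = 0.381 / (1 + 0.0662 × 16.9) = 0.381 / 2.119 = 0.1798.
Substrate removed = Q·(S₀ − S) = 39600 m³/d × (391 − 2.35) g/m³ = 1.54×10^7 g/d = 15391 kg/d.
Biomass produced: P_X = Y_obs·Q·ΔS = 0.1798 × 15391 ≈ 2768 kg VSS/d.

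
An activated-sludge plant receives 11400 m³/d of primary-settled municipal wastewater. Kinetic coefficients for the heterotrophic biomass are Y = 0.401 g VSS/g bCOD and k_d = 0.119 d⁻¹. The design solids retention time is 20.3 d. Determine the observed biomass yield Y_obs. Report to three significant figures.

Correct the yield for decay: Y_obs = Y/(1 + k_d θ_c) = 0.401 / (1 + 0.119 × 20.3) = 0.401 / 3.416 = 0.1174.

Y_obs ≈ 0.117 g VSS/g bCOD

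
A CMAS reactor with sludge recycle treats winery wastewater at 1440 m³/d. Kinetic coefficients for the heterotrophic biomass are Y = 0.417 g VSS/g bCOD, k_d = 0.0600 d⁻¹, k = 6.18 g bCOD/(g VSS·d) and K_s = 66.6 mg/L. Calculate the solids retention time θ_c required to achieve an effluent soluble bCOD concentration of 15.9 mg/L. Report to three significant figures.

θ_c ≈ 2.29 d

At the target effluent, Y k S/(K_s+S) = 0.417×6.18×15.9/82.50 = 0.4967 d⁻¹.
Then 1/θ_c = μ − k_d = 0.4967 − 0.0600 = 0.4367 d⁻¹, giving θ_c = 2.290 d.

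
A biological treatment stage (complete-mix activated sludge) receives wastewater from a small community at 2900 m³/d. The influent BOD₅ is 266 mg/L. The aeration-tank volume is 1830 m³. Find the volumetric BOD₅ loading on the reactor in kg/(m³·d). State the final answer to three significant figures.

Volumetric loading L_v = Q·S₀ / V = 2900 × 266 g/m³ / 1830 m³ = 421.5 g/(m³·d) = 0.4215 kg BOD₅/(m³·d).

L_v ≈ 0.422 kg BOD₅/(m³·d)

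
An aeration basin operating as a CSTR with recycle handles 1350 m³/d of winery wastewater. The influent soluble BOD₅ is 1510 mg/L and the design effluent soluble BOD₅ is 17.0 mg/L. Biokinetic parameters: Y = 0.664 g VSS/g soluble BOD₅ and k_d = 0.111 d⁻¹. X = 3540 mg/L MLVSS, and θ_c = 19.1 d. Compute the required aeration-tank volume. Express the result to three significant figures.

From the SRT design equation V = Y Q (S₀−S) θ_c / [X (1 + k_d θ_c)] = 0.664 × 1350 × (1510 − 17.0) × 19.1 / [3540 × (1 + 0.111 × 19.1)] = 2.56×10^7 / 11045 = 2314 m³.

V ≈ 2310 m³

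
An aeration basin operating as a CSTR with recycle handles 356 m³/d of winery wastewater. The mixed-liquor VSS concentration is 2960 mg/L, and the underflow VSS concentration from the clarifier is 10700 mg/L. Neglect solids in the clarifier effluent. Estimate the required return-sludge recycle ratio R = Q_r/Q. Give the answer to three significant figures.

R ≈ 0.382

Mass balance around the secondary clarifier (neglecting effluent solids): R = X / (X_r − X) = 2960 / (10700 − 2960) = 0.3824.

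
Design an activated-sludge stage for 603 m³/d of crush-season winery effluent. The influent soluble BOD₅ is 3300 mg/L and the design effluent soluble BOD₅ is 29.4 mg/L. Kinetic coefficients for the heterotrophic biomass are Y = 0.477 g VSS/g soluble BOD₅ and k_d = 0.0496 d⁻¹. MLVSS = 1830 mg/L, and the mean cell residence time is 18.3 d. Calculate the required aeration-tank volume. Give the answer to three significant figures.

From the SRT design equation V = Y Q (S₀−S) θ_c / [X (1 + k_d θ_c)] = 0.477 × 603 × (3300 − 29.4) × 18.3 / [1830 × (1 + 0.0496 × 18.3)] = 1.72×10^7 / 3491 = 4931 m³.

V ≈ 4930 m³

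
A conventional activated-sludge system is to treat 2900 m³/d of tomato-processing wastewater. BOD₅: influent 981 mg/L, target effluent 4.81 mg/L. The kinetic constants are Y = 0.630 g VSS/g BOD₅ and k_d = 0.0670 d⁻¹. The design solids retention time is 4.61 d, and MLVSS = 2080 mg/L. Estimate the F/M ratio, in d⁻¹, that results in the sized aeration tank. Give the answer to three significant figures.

Steady-state biomass mass balance: V·X·(1 + k_d·θ_c) = Y·Q·(S₀ − S)·θ_c, so V = 0.630 × 2900 × (981 − 4.81) × 4.61 / [2080 × (1 + 0.0670 × 4.61)] = 8.22×10^6 / 2722 = 3020 m³.
Food-to-microorganism ratio F/M = Q S₀ / (V X) = 2900 × 981 / (3020 × 2080) = 0.4529 d⁻¹.

F/M ≈ 0.453 d⁻¹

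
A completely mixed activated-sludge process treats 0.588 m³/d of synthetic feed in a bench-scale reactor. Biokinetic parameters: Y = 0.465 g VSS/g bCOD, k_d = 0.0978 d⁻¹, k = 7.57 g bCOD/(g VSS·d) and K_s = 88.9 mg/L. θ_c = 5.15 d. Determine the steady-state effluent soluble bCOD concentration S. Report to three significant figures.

From the Monod/SRT balance for a CMAS, S = K_s·(1+k_d θ_c)/[θ_c·(Y k − k_d) − 1] = 88.9 × (1 + 0.0978 × 5.15) / [5.15 × (0.465 × 7.57 − 0.0978) − 1] = 133.7 / 16.62 = 8.041 mg/L.

S ≈ 8.04 mg/L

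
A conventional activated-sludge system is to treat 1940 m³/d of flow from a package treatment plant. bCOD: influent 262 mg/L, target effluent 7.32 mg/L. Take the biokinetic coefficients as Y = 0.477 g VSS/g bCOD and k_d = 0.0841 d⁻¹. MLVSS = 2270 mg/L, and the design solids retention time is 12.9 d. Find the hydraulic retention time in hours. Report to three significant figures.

τ ≈ 7.95 h

Rearranging the biomass balance for a CMAS with decay, V = Y·Q·ΔS·θ_c / [X·(1+k_d θ_c)] = 0.477 × 1940 × (262 − 7.32) × 12.9 / [2270 × (1 + 0.0841 × 12.9)] = 3.04×10^6 / 4733 = 642.4 m³.
τ = V/Q = 642.4/1940 = 0.3311 d, or 7.947 h.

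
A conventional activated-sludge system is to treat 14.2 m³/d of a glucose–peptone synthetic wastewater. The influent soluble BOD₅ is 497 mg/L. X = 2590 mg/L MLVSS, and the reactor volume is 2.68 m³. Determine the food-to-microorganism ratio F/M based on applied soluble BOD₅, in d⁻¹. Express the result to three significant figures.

F/M ≈ 1.02 d⁻¹

Food-to-microorganism ratio F/M = Q S₀ / (V X) = 14.2 × 497 / (2.680 × 2590) = 1.017 d⁻¹.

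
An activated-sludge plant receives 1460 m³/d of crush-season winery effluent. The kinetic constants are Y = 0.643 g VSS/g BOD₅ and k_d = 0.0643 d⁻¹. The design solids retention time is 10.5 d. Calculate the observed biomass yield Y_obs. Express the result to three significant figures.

The observed yield is Y_obs = Y/(1 + k_d·θ_c) = 0.643 / (1 + 0.0643 × 10.5) = 0.643 / 1.675 = 0.3838 g VSS per g BOD₅ removed.

Y_obs ≈ 0.384 g VSS/g BOD₅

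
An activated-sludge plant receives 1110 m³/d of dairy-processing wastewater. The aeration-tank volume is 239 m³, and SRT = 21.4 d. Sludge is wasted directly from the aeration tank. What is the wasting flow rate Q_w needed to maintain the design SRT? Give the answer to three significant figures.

Q_w ≈ 11.2 m³/d

With mixed-liquor wasting, θ_c = V/Q_w, so Q_w = V/θ_c = 239.0/21.4 = 11.17 m³/d.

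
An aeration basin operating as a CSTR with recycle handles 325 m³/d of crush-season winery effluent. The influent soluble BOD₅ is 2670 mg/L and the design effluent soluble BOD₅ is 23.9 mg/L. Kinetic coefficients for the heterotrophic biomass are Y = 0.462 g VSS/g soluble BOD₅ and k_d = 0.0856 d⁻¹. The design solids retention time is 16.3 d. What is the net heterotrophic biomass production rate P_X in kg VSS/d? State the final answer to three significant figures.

Y_obs = Y / (1 + k_d θ_c) = 0.462 / (1 + 0.0856 × 16.3) = 0.462 / 2.395 = 0.1929.
ΔS = 2670 − 23.9 = 2646 mg/L, so the substrate removal rate is 325 × 2646/1000 = 860.0 kg soluble BOD₅/d.
Net biomass production P_X = Y_obs × Q·(S₀ − S) = 0.1929 × 860.0 = 165.9 kg VSS/d.

P_X ≈ 166 kg VSS/d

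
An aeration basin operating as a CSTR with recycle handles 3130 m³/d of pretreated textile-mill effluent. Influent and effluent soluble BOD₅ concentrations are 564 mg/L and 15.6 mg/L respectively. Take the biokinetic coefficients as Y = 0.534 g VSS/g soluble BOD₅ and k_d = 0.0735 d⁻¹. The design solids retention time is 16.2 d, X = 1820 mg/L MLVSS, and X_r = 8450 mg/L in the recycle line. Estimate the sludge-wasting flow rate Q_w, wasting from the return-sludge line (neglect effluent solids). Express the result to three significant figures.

Q_w ≈ 49.5 m³/d

From the SRT design equation V = Y Q (S₀−S) θ_c / [X (1 + k_d θ_c)] = 0.534 × 3130 × (564 − 15.6) × 16.2 / [1820 × (1 + 0.0735 × 16.2)] = 1.48×10^7 / 3987 = 3724 m³.
Q_w = (V·X)/(θ_c X_r) = 3724 × 1820 / (16.2 × 8450) = 49.52 m³/d.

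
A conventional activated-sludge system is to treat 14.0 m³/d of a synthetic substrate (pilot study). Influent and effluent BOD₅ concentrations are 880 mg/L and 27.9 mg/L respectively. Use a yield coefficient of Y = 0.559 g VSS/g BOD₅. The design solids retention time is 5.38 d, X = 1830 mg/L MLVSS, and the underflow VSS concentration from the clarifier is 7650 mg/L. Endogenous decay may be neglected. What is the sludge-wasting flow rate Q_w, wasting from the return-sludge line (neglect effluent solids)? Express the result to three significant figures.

With k_d = 0 the design equation reduces to V = Y Q (S₀−S) θ_c / X = 0.559 × 14.0 × (880 − 27.9) × 5.38 / 1830 = 19.60 m³.
Q_w = (V·X)/(θ_c X_r) = 19.60 × 1830 / (5.38 × 7650) = 0.8717 m³/d.

Q_w ≈ 0.872 m³/d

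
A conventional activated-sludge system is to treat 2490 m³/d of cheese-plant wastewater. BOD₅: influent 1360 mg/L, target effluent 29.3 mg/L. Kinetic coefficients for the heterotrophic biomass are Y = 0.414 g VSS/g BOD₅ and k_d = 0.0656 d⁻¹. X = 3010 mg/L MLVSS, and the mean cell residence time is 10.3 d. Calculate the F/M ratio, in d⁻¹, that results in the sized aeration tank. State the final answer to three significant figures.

Rearranging the biomass balance for a CMAS with decay, V = Y·Q·ΔS·θ_c / [X·(1+k_d θ_c)] = 0.414 × 2490 × (1360 − 29.3) × 10.3 / [3010 × (1 + 0.0656 × 10.3)] = 1.41×10^7 / 5044 = 2801 m³.
F/M = Q·S₀ / (V·X) = 2490 × 1360 / (2801 × 3010) = 0.4016 g BOD₅·(g VSS·d)⁻¹.

F/M ≈ 0.402 d⁻¹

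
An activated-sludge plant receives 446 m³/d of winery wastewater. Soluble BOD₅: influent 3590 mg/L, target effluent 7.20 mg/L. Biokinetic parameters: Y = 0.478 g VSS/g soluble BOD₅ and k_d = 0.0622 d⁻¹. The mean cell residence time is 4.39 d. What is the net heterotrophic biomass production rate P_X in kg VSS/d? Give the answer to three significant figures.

Correct the yield for decay: Y_obs = Y/(1 + k_d θ_c) = 0.478 / (1 + 0.0622 × 4.39) = 0.478 / 1.273 = 0.3755.
Mass of soluble BOD₅ removed per day: Q(S₀ − S) = 446 × 3583 g/m³ = 1598 kg/d.
So the net sludge growth is P_X = 0.3755 × 1598 = 600.0 kg VSS/d.

P_X ≈ 600 kg VSS/d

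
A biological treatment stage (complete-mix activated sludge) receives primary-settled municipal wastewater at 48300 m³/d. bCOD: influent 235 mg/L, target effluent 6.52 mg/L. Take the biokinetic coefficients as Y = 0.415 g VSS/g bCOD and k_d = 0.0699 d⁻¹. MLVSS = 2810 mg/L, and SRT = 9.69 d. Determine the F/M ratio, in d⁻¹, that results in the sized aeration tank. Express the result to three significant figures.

Steady-state biomass mass balance: V·X·(1 + k_d·θ_c) = Y·Q·(S₀ − S)·θ_c, so V = 0.415 × 48300 × (235 − 6.52) × 9.69 / [2810 × (1 + 0.0699 × 9.69)] = 4.44×10^7 / 4713 = 9415 m³.
Food-to-microorganism ratio F/M = Q S₀ / (V X) = 48300 × 235 / (9415 × 2810) = 0.4290 d⁻¹.

F/M ≈ 0.429 d⁻¹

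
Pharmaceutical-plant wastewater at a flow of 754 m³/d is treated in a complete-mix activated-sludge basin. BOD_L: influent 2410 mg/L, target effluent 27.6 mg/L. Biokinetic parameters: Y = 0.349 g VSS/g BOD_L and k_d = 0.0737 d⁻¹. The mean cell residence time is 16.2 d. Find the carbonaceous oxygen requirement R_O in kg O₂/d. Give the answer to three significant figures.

R_O ≈ 1390 kg O₂/d

Observed yield with endogenous decay: Y_obs = Y / (1 + k_d·θ_c) = 0.349 / (1 + 0.0737 × 16.2) = 0.349 / 2.194 = 0.1591 g VSS/g BOD_L.
Substrate removed = Q·(S₀ − S) = 754 m³/d × (2410 − 27.6) g/m³ = 1.8×10^6 g/d = 1796 kg/d.
Biomass synthesised: P_X = Y_obs × 1796 = 285.8 kg VSS/d.
Carbonaceous O₂ demand = substrate oxidised − cell-mass equivalent = 1796 − 1.42 × 285.8 = 1391 kg O₂/d.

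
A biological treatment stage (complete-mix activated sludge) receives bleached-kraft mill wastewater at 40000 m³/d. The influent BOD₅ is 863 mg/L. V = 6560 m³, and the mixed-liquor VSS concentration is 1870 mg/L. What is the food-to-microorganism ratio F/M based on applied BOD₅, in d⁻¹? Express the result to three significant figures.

F/M = Q·S₀ / (V·X) = 40000 × 863 / (6560 × 1870) = 2.814 g BOD₅·(g VSS·d)⁻¹.

F/M ≈ 2.81 d⁻¹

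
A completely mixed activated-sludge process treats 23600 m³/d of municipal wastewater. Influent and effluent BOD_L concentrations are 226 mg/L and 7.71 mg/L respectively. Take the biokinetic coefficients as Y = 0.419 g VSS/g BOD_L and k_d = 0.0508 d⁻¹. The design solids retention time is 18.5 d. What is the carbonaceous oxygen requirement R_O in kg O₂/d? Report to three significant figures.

Y_obs = Y / (1 + k_d θ_c) = 0.419 / (1 + 0.0508 × 18.5) = 0.419 / 1.940 = 0.2160.
Q·(S₀ − S) = 23600 × (226 − 7.71) × 10⁻³ = 5152 kg/d removed.
Net sludge production P_X = 0.2160 × 5152 = 1113 kg VSS/d.
R_O = Q·(S₀ − S) − 1.42·P_X = 5152 − 1.42 × 1113 = 3572 kg O₂/d.

R_O ≈ 3570 kg O₂/d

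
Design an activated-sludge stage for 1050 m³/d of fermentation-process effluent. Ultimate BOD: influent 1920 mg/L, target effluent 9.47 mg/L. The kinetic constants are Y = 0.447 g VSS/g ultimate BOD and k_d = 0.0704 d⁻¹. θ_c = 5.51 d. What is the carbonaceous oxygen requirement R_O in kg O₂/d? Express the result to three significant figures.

R_O ≈ 1090 kg O₂/d

The observed yield is Y_obs = Y/(1 + k_d·θ_c) = 0.447 / (1 + 0.0704 × 5.51) = 0.447 / 1.388 = 0.3221 g VSS per g ultimate BOD removed.
Mass of ultimate BOD removed per day: Q(S₀ − S) = 1050 × 1911 g/m³ = 2006 kg/d.
Biomass synthesised: P_X = Y_obs × 2006 = 646.1 kg VSS/d.
Carbonaceous O₂ demand = substrate oxidised − cell-mass equivalent = 2006 − 1.42 × 646.1 = 1089 kg O₂/d.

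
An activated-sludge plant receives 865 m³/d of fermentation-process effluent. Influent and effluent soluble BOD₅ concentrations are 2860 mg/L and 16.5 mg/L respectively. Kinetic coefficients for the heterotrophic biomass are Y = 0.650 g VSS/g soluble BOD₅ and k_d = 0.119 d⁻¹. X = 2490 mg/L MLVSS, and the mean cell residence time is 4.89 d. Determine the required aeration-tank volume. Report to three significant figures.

Rearranging the biomass balance for a CMAS with decay, V = Y·Q·ΔS·θ_c / [X·(1+k_d θ_c)] = 0.650 × 865 × (2860 − 16.5) × 4.89 / [2490 × (1 + 0.119 × 4.89)] = 7.82×10^6 / 3939 = 1985 m³.

V ≈ 1980 m³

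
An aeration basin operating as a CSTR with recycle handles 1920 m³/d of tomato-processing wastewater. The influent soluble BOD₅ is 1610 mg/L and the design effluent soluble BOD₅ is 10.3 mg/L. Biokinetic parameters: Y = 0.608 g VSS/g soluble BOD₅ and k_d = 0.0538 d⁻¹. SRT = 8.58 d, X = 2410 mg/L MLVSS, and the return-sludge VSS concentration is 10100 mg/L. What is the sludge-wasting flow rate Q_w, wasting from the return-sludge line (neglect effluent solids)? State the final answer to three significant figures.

Q_w ≈ 127 m³/d

Steady-state biomass mass balance: V·X·(1 + k_d·θ_c) = Y·Q·(S₀ − S)·θ_c, so V = 0.608 × 1920 × (1610 − 10.3) × 8.58 / [2410 × (1 + 0.0538 × 8.58)] = 1.6×10^7 / 3522 = 4549 m³.
θ_c = V·X/(Q_w·X_r) when wasting from the recycle, so Q_w = V·X/(θ_c·X_r) = 4549 × 2410 / (8.58 × 10100) = 126.5 m³/d.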